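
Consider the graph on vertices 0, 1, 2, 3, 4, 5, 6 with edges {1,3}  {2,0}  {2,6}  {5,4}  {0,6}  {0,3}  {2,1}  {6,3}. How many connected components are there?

2

Starting from 4 we can reach 4, 5. That is one component of size 2.
Starting from 0 we can reach 0, 1, 2, 3, 6. That is one component of size 5.
Total: 2 components.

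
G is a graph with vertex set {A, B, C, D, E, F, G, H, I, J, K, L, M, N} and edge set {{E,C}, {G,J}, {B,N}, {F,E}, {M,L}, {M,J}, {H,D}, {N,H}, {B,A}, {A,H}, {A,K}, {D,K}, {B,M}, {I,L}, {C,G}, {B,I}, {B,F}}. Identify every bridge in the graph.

none

The edges on the cycle B-F-E-C-G-J-M-B are not bridges since each lies on that cycle.
Every edge lies on some cycle, so there are no bridges.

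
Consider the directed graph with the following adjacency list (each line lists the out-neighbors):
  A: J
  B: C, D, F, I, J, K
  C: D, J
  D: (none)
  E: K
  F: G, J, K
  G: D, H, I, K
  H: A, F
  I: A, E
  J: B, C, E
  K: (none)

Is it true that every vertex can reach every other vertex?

No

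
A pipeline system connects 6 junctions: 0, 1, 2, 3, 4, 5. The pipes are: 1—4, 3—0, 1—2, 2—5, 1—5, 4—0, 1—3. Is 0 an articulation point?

No

Deleting 0 leaves 1 component (was 1) (its neighbors 3, 4 remain connected to each other), so 0 is not a cut vertex.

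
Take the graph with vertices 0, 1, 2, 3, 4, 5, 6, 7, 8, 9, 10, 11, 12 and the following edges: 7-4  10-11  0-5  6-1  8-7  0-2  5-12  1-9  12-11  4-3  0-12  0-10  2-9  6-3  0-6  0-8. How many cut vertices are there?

1

Removing 0 increases the component count from 1 to 2, so 0 is a cut vertex.
By contrast removing 2 leaves 1 component; it is not a cut vertex. No other vertex is a cut vertex either.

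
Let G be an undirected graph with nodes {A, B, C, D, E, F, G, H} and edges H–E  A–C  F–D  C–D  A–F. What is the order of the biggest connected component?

G is isolated — a component by itself.
B is isolated — a component by itself.
Starting from E we can reach E, H. That is one component of size 2.
Starting from A we can reach A, C, D, F. That is one component of size 4.
The largest has 4 vertices.

4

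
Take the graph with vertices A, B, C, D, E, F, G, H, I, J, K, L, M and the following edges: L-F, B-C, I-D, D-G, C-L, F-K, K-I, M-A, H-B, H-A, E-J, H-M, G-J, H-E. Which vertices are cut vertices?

Removing H increases the component count from 1 to 2, so H is a cut vertex.
By contrast removing F leaves 1 component; it is not a cut vertex. No other vertex is a cut vertex either.

H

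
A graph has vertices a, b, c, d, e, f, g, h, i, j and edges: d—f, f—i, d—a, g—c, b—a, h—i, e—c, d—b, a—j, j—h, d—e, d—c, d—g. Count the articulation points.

Removing d increases the component count from 1 to 2, so d is a cut vertex.
By contrast removing e leaves 1 component; it is not a cut vertex. No other vertex is a cut vertex either.

1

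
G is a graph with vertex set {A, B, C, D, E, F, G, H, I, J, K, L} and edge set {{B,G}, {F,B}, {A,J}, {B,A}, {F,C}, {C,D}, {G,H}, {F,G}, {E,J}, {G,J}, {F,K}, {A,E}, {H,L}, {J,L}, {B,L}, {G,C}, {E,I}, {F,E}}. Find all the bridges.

C-D, E-I, F-K

The edges on the cycle A-E-J-A are not bridges since each lies on that cycle.
But removing E—I disconnects E from I; removing D—C disconnects D from C; removing F—K disconnects F from K — these are bridges.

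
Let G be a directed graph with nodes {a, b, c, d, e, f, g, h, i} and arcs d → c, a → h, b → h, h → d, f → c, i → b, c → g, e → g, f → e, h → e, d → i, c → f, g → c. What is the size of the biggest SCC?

4

{b, d, h, i} are all mutually reachable — one SCC of size 4.
{c, e, f, g} are all mutually reachable — one SCC of size 4.
{a} is an SCC by itself.
The largest has 4 vertices.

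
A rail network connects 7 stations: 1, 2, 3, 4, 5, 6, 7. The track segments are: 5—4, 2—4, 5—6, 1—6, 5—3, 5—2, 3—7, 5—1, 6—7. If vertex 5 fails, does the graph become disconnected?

Deleting 5 raises the number of components from 1 to 2, so 5 is a cut vertex.

Yes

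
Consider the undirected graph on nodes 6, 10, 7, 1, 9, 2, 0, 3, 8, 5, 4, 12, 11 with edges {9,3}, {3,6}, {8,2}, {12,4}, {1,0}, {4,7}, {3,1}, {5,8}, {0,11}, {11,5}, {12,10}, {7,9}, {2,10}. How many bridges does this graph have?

The edges on the cycle 12-4-7-9-3-1-0-11-5-8-2-10-12 are not bridges since each lies on that cycle.
But removing 3—6 disconnects 3 from 6 — this is a bridge.

1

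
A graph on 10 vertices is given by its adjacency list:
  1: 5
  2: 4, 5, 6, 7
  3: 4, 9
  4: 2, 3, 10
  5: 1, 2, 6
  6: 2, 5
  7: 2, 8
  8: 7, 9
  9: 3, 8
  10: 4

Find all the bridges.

The edges on the cycle 4-3-9-8-7-2-4 are not bridges since each lies on that cycle.
But removing 10-4 disconnects 10 from 4; removing 1-5 disconnects 1 from 5 — these are bridges.

1-5, 10-4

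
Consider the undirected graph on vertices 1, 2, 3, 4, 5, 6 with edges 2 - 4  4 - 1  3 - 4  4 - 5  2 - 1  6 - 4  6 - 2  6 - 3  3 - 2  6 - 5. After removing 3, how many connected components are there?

With 3 gone, the remaining components are: {1, 2, 4, 5, 6}.
That is 1 component.

1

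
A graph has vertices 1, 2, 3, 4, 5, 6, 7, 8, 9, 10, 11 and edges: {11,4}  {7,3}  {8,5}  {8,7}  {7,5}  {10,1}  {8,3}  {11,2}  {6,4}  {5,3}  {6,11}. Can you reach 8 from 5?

Yes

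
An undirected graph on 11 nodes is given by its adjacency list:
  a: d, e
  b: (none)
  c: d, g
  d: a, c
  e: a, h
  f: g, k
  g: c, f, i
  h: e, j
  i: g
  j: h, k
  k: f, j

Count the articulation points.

1

Removing g increases the component count from 2 to 3, so g is a cut vertex.
By contrast removing a leaves 2 components; it is not a cut vertex. No other vertex is a cut vertex either.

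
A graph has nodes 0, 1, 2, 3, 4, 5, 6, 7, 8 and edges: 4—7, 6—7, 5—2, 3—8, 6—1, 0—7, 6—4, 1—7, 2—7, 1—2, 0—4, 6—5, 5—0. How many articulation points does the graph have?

0

Removing 5, for instance, still leaves 2 components. No single vertex removal increases the component count — the graph has no articulation points.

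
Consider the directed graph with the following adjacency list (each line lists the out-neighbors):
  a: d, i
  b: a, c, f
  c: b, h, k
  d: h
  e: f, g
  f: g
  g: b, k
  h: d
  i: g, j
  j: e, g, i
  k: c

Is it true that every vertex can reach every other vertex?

There is no directed path from d to a, so the graph is not strongly connected.

No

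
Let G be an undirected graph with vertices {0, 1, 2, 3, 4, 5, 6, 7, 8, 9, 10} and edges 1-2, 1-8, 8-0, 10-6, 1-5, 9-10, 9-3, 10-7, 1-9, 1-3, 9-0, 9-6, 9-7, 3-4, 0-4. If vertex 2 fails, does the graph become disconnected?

No

Deleting 2 leaves 1 component (was 1), so 2 is not a cut vertex.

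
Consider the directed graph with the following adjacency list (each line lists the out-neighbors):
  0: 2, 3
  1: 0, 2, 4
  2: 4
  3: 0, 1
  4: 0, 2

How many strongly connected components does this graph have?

1

{0, 1, 2, 3, 4} are all mutually reachable — one SCC of size 5.
That gives 1 strongly connected component.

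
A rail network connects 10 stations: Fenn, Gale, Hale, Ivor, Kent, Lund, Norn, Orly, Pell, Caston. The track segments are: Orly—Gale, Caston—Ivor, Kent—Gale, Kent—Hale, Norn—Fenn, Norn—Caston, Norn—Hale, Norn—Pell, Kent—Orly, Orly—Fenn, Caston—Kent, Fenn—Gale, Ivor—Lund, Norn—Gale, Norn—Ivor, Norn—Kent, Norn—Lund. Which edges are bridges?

The edges on the cycle Norn-Caston-Kent-Orly-Gale-Fenn-Norn are not bridges since each lies on that cycle.
But removing Pell—Norn disconnects Pell from Norn — this is a bridge.

Norn-Pell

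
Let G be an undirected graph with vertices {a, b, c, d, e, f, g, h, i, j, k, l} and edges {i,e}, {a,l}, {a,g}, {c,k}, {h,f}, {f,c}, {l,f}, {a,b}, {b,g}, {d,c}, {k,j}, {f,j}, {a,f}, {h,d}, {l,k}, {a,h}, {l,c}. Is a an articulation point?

Yes

Deleting a raises the number of components from 2 to 3, so a is a cut vertex.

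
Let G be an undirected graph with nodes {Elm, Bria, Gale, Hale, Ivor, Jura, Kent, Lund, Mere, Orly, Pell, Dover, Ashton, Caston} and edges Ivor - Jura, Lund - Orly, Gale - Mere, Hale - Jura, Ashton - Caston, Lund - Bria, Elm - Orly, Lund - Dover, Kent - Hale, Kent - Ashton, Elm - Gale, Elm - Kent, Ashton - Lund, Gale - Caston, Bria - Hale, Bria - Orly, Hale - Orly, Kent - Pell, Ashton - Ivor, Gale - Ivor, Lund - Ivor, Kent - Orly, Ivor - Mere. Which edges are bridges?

Dover-Lund, Kent-Pell

The edges on the cycle Kent-Ashton-Lund-Bria-Hale-Kent are not bridges since each lies on that cycle.
But removing Kent - Pell disconnects Kent from Pell; removing Dover - Lund disconnects Dover from Lund — these are bridges.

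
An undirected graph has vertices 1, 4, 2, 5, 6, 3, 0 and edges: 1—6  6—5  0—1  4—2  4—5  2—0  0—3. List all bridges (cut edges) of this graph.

0-3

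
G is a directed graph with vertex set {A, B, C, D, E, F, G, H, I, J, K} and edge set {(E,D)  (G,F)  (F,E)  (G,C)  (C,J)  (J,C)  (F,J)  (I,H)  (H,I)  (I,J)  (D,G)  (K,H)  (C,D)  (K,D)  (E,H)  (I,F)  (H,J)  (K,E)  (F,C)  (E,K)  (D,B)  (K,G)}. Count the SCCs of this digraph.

3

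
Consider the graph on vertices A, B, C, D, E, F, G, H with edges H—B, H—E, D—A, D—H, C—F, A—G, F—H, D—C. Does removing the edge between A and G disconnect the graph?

Yes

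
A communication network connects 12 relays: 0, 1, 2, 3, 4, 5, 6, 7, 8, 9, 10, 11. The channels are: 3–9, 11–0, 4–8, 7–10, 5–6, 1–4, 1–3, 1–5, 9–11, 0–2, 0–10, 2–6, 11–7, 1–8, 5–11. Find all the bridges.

none

The edges on the cycle 1-4-8-1 are not bridges since each lies on that cycle.
Every edge lies on some cycle, so there are no bridges.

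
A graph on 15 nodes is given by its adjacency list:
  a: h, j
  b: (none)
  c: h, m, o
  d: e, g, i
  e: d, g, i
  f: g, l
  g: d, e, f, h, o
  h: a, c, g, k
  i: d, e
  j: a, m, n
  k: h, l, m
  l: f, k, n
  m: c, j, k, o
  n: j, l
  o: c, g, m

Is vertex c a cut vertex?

Deleting c leaves 2 components (was 2), so c is not a cut vertex.

No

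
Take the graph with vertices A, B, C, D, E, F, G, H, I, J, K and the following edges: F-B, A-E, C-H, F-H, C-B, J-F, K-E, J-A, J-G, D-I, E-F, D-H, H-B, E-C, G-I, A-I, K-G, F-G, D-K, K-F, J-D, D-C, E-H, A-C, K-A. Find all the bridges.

The edges on the cycle K-A-C-E-K are not bridges since each lies on that cycle.
Every edge lies on some cycle, so there are no bridges.

none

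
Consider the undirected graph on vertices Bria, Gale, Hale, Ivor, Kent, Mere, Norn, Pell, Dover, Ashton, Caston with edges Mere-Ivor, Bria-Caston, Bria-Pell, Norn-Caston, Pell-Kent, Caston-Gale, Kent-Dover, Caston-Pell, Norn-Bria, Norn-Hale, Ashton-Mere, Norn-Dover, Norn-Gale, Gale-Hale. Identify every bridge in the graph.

Ashton-Mere, Ivor-Mere

The edges on the cycle Norn-Bria-Caston-Norn are not bridges since each lies on that cycle.
But removing Ashton-Mere disconnects Ashton from Mere; removing Mere-Ivor disconnects Mere from Ivor — these are bridges.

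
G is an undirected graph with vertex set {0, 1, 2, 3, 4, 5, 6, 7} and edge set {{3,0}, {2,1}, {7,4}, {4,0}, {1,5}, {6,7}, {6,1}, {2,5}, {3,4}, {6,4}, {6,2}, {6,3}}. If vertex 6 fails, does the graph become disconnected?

Deleting 6 raises the number of components from 1 to 2, so 6 is a cut vertex.

Yes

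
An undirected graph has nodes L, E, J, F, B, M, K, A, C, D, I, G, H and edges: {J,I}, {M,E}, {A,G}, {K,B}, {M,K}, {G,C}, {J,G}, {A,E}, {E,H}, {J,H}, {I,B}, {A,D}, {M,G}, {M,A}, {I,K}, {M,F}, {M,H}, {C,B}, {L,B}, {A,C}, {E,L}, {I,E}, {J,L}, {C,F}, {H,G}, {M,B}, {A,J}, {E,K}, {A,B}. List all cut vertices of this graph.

A

Removing A increases the component count from 1 to 2, so A is a cut vertex.
By contrast removing L leaves 1 component; it is not a cut vertex. No other vertex is a cut vertex either.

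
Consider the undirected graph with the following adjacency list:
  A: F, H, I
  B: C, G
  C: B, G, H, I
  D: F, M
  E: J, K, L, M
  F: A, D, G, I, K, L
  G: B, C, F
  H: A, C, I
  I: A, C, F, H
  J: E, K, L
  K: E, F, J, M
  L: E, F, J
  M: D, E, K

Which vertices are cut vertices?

F

Removing F increases the component count from 1 to 2, so F is a cut vertex.
By contrast removing K leaves 1 component; it is not a cut vertex. No other vertex is a cut vertex either.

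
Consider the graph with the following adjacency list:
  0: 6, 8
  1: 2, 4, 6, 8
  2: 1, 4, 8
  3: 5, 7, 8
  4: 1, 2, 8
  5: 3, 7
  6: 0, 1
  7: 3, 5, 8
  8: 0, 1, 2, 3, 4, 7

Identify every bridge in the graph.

none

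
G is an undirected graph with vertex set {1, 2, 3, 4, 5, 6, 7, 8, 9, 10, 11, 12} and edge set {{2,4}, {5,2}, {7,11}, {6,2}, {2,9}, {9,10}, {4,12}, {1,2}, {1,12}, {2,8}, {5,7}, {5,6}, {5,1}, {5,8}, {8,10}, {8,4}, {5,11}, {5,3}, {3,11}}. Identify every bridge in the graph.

The edges on the cycle 5-6-2-5 are not bridges since each lies on that cycle.
Every edge lies on some cycle, so there are no bridges.

none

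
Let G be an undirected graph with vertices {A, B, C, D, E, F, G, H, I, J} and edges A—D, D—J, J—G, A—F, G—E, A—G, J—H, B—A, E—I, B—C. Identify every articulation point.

Removing A increases the component count from 1 to 3, so A is a cut vertex.
Removing B increases the component count from 1 to 2, so B is a cut vertex.
Removing E increases the component count from 1 to 2, so E is a cut vertex.
Likewise G, J are cut vertices.
By contrast removing D leaves 1 component; it is not a cut vertex. No other vertex is a cut vertex either.

A, B, E, G, J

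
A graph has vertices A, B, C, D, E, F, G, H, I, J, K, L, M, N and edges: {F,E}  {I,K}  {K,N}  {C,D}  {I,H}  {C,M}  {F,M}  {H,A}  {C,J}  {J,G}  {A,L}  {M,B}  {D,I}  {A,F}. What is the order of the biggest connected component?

Starting from A we can reach A, B, C, D, E, F, G, H, I, J, K, L, M, N. That is one component of size 14.
The largest has 14 vertices.

14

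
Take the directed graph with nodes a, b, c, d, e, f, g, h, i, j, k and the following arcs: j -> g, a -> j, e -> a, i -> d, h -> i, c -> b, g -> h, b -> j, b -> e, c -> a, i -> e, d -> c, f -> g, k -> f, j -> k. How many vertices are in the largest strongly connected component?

{a, b, c, d, e, f, g, h, i, j, k} are all mutually reachable — one SCC of size 11.
The largest has 11 vertices.

11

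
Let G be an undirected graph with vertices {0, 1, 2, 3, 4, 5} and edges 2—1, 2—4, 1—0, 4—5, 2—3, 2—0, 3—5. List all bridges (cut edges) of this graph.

none

The edges on the cycle 2-1-0-2 are not bridges since each lies on that cycle.
Every edge lies on some cycle, so there are no bridges.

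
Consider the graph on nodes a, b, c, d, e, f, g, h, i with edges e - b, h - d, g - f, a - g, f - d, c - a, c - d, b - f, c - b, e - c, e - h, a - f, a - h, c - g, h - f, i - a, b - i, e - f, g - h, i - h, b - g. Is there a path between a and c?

Yes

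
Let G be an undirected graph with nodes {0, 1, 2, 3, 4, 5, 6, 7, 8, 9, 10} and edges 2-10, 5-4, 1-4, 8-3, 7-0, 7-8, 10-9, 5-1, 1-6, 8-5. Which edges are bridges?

The edges on the cycle 5-1-4-5 are not bridges since each lies on that cycle.
But removing 10-9 disconnects 10 from 9; removing 3-8 disconnects 3 from 8; removing 1-6 disconnects 1 from 6; removing 2-10 disconnects 2 from 10 — these are bridges.
In total 7 edges are bridges.

0-7, 1-6, 10-2, 10-9, 3-8, 5-8, 7-8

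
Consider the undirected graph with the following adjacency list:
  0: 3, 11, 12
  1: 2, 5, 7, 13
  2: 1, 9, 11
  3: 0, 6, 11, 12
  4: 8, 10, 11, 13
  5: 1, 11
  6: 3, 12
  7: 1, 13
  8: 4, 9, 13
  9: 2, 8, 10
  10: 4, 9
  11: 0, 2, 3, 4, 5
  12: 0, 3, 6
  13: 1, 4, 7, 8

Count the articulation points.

1

Removing 11 increases the component count from 1 to 2, so 11 is a cut vertex.
By contrast removing 0 leaves 1 component; it is not a cut vertex. No other vertex is a cut vertex either.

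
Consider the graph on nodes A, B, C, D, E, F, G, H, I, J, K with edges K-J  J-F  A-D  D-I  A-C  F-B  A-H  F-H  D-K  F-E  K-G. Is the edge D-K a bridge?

After removing D-K, the path D-A-H-F-J-K still connects them, so the edge is not a bridge.

No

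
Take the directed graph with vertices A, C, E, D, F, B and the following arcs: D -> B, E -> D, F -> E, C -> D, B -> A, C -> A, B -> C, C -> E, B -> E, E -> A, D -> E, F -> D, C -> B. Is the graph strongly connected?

There is no directed path from E to F, so the graph is not strongly connected.

No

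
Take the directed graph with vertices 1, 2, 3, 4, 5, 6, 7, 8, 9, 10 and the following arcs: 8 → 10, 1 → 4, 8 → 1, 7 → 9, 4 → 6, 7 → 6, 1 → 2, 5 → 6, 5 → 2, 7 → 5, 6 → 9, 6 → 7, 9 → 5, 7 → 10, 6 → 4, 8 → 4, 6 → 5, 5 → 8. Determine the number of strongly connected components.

4

{1, 4, 5, 6, 7, 8, 9} are all mutually reachable — one SCC of size 7.
{2} is an SCC by itself.
{10} is an SCC by itself.
{3} is an SCC by itself.
That gives 4 strongly connected components.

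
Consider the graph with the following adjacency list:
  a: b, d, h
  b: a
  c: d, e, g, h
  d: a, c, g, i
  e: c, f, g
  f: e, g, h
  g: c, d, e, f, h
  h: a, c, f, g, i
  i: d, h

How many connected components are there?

1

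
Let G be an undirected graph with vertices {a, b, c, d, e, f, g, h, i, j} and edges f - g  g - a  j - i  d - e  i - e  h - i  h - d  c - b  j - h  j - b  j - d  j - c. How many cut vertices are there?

Removing g increases the component count from 2 to 3, so g is a cut vertex.
Removing j increases the component count from 2 to 3, so j is a cut vertex.
By contrast removing h leaves 2 components; it is not a cut vertex. No other vertex is a cut vertex either.

2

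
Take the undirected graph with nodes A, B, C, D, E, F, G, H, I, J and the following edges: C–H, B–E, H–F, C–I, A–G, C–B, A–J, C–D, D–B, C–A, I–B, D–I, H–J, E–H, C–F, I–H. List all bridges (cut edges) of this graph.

A-G

The edges on the cycle C-D-I-B-E-H-J-A-C are not bridges since each lies on that cycle.
But removing A–G disconnects A from G — this is a bridge.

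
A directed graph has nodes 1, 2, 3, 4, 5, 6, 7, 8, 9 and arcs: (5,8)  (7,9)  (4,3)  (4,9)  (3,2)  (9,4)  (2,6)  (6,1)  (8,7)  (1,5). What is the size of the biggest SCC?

{1, 2, 3, 4, 5, 6, 7, 8, 9} are all mutually reachable — one SCC of size 9.
The largest has 9 vertices.

9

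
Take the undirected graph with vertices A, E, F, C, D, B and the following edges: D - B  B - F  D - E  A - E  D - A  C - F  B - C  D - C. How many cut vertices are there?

Removing D increases the component count from 1 to 2, so D is a cut vertex.
By contrast removing E leaves 1 component; it is not a cut vertex. No other vertex is a cut vertex either.

1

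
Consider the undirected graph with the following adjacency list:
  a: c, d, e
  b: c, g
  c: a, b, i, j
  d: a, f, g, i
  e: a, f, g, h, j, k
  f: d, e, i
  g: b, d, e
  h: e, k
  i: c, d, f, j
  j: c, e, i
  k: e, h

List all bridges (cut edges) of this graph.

none

The edges on the cycle e-h-k-e are not bridges since each lies on that cycle.
Every edge lies on some cycle, so there are no bridges.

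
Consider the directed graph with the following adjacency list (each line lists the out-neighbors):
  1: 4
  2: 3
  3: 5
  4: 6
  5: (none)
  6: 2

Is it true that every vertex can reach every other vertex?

No

There is no directed path from 3 to 6, so the graph is not strongly connected.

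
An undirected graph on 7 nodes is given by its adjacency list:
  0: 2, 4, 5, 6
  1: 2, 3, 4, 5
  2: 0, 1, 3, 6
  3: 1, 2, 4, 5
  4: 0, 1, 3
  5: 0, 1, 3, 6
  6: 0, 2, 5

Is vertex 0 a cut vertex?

No

Deleting 0 leaves 1 component (was 1) (its neighbors 2, 4, 5, 6 remain connected to each other), so 0 is not a cut vertex.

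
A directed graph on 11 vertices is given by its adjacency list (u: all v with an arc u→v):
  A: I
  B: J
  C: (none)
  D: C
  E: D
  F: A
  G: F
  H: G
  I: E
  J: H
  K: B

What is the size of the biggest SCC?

{D} is an SCC by itself.
{G} is an SCC by itself.
{B} is an SCC by itself.
{H} is an SCC by itself.
{J} is an SCC by itself.
(and 6 more singleton SCCs)
The largest has 1 vertex.

1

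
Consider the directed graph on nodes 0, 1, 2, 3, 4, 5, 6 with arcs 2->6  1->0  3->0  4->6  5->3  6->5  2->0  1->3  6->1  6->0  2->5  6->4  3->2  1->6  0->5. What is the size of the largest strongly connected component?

{0, 1, 2, 3, 4, 5, 6} are all mutually reachable — one SCC of size 7.
The largest has 7 vertices.

7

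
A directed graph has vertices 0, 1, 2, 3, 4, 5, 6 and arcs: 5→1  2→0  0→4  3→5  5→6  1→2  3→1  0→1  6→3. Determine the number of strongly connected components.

{3, 5, 6} are all mutually reachable — one SCC of size 3.
{0, 1, 2} are all mutually reachable — one SCC of size 3.
{4} is an SCC by itself.
That gives 3 strongly connected components.

3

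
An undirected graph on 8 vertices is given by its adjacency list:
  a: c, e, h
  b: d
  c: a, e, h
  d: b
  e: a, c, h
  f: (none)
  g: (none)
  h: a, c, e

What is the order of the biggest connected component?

4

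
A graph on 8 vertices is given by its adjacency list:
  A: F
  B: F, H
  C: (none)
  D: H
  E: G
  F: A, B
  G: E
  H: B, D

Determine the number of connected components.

C is isolated — a component by itself.
Starting from E we can reach E, G. That is one component of size 2.
Starting from A we can reach A, B, D, F, H. That is one component of size 5.
Total: 3 components.

3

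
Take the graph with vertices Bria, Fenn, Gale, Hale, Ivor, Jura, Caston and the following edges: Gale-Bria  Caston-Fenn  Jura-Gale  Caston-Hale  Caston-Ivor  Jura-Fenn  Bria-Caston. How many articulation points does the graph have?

1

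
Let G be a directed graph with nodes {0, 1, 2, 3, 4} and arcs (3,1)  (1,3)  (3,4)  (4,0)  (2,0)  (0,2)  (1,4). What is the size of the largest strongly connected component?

2

{1, 3} are all mutually reachable — one SCC of size 2.
{0, 2} are all mutually reachable — one SCC of size 2.
{4} is an SCC by itself.
The largest has 2 vertices.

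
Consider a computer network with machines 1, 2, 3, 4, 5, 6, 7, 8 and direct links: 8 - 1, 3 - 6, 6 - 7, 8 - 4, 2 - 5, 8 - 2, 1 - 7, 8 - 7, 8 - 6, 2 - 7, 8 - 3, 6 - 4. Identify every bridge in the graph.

2-5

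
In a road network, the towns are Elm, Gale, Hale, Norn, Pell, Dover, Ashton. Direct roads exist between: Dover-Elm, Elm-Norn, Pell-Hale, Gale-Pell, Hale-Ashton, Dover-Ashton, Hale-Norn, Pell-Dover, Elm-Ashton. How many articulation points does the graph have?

1

Removing Pell increases the component count from 1 to 2, so Pell is a cut vertex.
By contrast removing Norn leaves 1 component; it is not a cut vertex. No other vertex is a cut vertex either.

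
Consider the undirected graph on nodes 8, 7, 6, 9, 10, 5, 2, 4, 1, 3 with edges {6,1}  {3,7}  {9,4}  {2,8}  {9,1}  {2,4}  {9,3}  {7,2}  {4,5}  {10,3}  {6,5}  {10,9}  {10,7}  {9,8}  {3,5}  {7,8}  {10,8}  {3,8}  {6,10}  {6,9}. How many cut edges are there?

0

The edges on the cycle 10-9-3-8-10 are not bridges since each lies on that cycle.
Every edge lies on some cycle, so there are no bridges.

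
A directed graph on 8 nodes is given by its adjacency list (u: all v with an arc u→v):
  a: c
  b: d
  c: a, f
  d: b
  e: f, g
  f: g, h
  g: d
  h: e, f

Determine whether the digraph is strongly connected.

There is no directed path from d to h, so the graph is not strongly connected.

No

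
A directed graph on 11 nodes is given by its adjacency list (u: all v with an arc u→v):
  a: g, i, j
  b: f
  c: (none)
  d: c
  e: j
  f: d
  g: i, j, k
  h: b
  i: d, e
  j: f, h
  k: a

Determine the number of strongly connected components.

9

{a, g, k} are all mutually reachable — one SCC of size 3.
{f} is an SCC by itself.
{d} is an SCC by itself.
{e} is an SCC by itself.
{b} is an SCC by itself.
(and 4 more singleton SCCs)
That gives 9 strongly connected components.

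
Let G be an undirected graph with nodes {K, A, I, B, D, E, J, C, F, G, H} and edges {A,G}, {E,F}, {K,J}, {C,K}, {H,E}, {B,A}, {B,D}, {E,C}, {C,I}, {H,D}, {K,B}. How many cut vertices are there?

5

Removing A increases the component count from 1 to 2, so A is a cut vertex.
Removing B increases the component count from 1 to 2, so B is a cut vertex.
Removing C increases the component count from 1 to 2, so C is a cut vertex.
Likewise E, K are cut vertices.
By contrast removing H leaves 1 component; it is not a cut vertex. No other vertex is a cut vertex either.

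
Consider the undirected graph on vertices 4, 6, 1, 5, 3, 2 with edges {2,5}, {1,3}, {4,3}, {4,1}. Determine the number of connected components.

3

6 is isolated — a component by itself.
Starting from 2 we can reach 2, 5. That is one component of size 2.
Starting from 1 we can reach 1, 3, 4. That is one component of size 3.
Total: 3 components.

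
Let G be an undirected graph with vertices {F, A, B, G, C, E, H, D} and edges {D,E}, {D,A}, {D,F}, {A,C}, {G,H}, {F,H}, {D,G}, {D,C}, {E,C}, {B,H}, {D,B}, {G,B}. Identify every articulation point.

Removing D increases the component count from 1 to 2, so D is a cut vertex.
By contrast removing G leaves 1 component; it is not a cut vertex. No other vertex is a cut vertex either.

D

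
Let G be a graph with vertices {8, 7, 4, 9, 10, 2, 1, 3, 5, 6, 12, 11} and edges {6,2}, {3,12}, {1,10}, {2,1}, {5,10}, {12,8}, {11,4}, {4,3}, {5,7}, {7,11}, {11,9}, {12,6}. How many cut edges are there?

The edges on the cycle 5-7-11-4-3-12-6-2-1-10-5 are not bridges since each lies on that cycle.
But removing 8-12 disconnects 8 from 12; removing 11-9 disconnects 11 from 9 — these are bridges.
That makes 2 bridges.

2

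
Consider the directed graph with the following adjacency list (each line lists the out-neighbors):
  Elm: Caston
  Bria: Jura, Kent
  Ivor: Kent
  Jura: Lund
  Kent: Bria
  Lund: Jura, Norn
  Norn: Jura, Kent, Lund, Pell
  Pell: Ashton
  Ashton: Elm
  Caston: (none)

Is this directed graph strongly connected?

There is no directed path from Lund to Ivor, so the graph is not strongly connected.

No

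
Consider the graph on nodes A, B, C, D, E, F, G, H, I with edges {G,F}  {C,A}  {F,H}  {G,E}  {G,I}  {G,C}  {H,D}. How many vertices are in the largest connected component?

8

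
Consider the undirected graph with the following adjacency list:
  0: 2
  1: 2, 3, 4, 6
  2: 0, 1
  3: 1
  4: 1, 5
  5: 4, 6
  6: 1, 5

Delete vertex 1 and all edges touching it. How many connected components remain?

With 1 gone, the remaining components are: {3}; {0, 2}; {4, 5, 6}.
That is 3 components.

3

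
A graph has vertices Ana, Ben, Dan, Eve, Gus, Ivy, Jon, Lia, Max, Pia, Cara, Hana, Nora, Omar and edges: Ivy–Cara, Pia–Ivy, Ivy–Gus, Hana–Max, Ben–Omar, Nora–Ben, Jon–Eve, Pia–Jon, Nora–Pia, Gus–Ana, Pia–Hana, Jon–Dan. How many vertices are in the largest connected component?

Lia is isolated — a component by itself.
Starting from Ana we can reach Ana, Ben, Dan, Eve, Gus, Ivy, Jon, Max, Pia, Cara, Hana, Nora, Omar. That is one component of size 13.
The largest has 13 vertices.

13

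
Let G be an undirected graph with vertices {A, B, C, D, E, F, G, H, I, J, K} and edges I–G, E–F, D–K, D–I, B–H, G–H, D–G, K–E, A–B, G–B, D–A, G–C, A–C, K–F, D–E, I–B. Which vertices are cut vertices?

D

Removing D increases the component count from 2 to 3, so D is a cut vertex.
By contrast removing G leaves 2 components; it is not a cut vertex. No other vertex is a cut vertex either.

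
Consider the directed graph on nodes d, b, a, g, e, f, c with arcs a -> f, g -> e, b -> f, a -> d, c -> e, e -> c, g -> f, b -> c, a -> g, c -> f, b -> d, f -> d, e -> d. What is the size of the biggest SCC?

{c, e} are all mutually reachable — one SCC of size 2.
{a} is an SCC by itself.
{g} is an SCC by itself.
{d} is an SCC by itself.
{b} is an SCC by itself.
(and 1 more singleton SCC)
The largest has 2 vertices.

2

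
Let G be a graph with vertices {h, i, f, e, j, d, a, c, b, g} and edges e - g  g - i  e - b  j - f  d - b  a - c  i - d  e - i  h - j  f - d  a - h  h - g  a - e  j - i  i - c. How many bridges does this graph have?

0

The edges on the cycle a-e-b-d-f-j-h-a are not bridges since each lies on that cycle.
Every edge lies on some cycle, so there are no bridges.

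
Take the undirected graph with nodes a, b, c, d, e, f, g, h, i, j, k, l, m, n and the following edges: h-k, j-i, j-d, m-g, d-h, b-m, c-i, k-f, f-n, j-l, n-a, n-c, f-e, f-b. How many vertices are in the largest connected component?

14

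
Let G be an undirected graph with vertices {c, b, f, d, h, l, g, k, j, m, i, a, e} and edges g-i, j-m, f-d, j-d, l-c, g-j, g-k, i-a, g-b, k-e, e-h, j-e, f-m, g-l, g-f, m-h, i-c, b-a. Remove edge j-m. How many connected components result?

1

j and m are still connected via j-g-f-m, so the component count stays at 1.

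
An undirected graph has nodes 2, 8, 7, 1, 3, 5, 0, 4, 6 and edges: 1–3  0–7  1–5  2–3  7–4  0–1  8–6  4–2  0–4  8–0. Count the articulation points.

Removing 0 increases the component count from 1 to 2, so 0 is a cut vertex.
Removing 1 increases the component count from 1 to 2, so 1 is a cut vertex.
Removing 8 increases the component count from 1 to 2, so 8 is a cut vertex.
By contrast removing 4 leaves 1 component; it is not a cut vertex. No other vertex is a cut vertex either.

3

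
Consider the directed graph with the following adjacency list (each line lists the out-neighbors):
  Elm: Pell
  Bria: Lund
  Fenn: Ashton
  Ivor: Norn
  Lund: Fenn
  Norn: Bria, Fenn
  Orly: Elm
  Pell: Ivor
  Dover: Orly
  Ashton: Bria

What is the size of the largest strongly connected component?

4

{Bria, Fenn, Lund, Ashton} are all mutually reachable — one SCC of size 4.
{Dover} is an SCC by itself.
{Ivor} is an SCC by itself.
{Pell} is an SCC by itself.
{Orly} is an SCC by itself.
(and 2 more singleton SCCs)
The largest has 4 vertices.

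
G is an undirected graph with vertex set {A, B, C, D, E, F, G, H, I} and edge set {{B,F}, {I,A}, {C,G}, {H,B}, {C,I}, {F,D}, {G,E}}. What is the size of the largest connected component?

Starting from B we can reach B, D, F, H. That is one component of size 4.
Starting from A we can reach A, C, E, G, I. That is one component of size 5.
The largest has 5 vertices.

5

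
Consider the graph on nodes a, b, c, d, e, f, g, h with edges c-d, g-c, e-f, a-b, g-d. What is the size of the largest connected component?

3

h is isolated — a component by itself.
Starting from e we can reach e, f. That is one component of size 2.
Starting from a we can reach a, b. That is one component of size 2.
Starting from c we can reach c, d, g. That is one component of size 3.
The largest has 3 vertices.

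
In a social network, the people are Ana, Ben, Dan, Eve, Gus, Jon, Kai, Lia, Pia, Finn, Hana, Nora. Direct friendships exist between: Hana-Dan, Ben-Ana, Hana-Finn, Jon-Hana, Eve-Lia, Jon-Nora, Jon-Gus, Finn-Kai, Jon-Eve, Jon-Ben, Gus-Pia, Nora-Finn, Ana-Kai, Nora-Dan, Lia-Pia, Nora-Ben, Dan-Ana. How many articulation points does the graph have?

1

Removing Jon increases the component count from 1 to 2, so Jon is a cut vertex.
By contrast removing Kai leaves 1 component; it is not a cut vertex. No other vertex is a cut vertex either.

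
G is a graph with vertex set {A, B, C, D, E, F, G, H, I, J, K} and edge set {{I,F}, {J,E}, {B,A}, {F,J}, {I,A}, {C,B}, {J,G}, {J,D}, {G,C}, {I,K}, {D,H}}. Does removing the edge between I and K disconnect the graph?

Yes

Removing I–K leaves no path between I and K: the component count goes from 1 to 2. So it is a bridge.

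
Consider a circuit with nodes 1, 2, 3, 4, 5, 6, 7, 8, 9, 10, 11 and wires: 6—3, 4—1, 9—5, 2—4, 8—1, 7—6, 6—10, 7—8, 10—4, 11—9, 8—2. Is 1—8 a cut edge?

After removing 1—8, the path 1-4-2-8 still connects them, so the edge is not a bridge.

No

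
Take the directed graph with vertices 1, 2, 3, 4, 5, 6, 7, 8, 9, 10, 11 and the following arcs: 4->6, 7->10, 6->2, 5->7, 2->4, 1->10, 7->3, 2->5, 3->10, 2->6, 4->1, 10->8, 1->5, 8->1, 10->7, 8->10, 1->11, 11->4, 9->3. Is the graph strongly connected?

No

There is no directed path from 1 to 9, so the graph is not strongly connected.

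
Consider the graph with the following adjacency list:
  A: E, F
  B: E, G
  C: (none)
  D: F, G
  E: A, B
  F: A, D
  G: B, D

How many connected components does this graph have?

2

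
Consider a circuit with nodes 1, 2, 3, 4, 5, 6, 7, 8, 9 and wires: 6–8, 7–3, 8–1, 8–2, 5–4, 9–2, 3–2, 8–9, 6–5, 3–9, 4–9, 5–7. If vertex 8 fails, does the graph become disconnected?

Deleting 8 raises the number of components from 1 to 2, so 8 is a cut vertex.

Yes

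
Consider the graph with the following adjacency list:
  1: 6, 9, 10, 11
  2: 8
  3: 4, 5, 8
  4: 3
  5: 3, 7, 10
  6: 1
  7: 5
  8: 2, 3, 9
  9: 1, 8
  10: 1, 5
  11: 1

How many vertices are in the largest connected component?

Starting from 1 we can reach 1, 2, 3, 4, 5, 6, 7, 8, 9, 10, 11. That is one component of size 11.
The largest has 11 vertices.

11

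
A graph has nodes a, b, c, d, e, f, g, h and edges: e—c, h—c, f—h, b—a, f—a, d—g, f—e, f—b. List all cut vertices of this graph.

Removing f increases the component count from 2 to 3, so f is a cut vertex.
By contrast removing d leaves 2 components; it is not a cut vertex. No other vertex is a cut vertex either.

f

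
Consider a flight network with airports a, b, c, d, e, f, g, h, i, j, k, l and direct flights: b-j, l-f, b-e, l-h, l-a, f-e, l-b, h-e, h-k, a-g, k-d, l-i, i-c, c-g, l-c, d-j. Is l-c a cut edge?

No

After removing l-c, the path l-i-c still connects them, so the edge is not a bridge.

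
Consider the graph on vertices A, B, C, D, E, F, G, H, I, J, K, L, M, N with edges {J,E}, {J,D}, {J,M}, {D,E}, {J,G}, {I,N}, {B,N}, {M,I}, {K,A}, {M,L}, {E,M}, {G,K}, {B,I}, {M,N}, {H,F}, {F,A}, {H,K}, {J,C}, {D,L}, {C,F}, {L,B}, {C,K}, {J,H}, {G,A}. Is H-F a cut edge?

No

After removing H-F, the path H-J-C-F still connects them, so the edge is not a bridge.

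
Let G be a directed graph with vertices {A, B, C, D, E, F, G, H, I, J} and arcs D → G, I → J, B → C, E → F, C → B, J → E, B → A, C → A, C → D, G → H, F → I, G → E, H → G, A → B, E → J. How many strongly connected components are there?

4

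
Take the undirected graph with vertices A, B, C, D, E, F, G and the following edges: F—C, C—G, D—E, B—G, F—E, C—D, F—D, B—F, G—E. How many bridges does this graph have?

The edges on the cycle F-C-D-E-F are not bridges since each lies on that cycle.
Every edge lies on some cycle, so there are no bridges.

0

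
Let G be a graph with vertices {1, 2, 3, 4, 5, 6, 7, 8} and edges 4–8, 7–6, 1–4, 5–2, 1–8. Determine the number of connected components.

4

3 is isolated — a component by itself.
Starting from 2 we can reach 2, 5. That is one component of size 2.
Starting from 6 we can reach 6, 7. That is one component of size 2.
Starting from 1 we can reach 1, 4, 8. That is one component of size 3.
Total: 4 components.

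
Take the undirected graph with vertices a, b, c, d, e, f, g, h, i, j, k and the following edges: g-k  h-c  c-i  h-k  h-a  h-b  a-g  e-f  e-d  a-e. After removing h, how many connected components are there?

With h gone, the remaining components are: {b}; {j}; {c, i}; {a, d, e, f, g, k}.
That is 4 components.

4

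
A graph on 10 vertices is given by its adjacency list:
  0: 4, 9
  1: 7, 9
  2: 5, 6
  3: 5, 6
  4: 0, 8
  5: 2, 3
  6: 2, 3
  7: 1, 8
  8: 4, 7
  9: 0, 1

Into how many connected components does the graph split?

Starting from 2 we can reach 2, 3, 5, 6. That is one component of size 4.
Starting from 0 we can reach 0, 1, 4, 7, 8, 9. That is one component of size 6.
Total: 2 components.

2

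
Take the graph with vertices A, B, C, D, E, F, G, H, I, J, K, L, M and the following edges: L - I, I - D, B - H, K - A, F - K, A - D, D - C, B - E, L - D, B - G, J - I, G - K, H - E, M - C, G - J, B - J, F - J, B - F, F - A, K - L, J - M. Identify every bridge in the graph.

The edges on the cycle B-H-E-B are not bridges since each lies on that cycle.
Every edge lies on some cycle, so there are no bridges.

none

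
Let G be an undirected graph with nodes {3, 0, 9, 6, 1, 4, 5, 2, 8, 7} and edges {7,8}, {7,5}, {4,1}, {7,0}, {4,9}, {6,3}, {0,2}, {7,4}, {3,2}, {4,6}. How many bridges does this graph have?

4

The edges on the cycle 7-4-6-3-2-0-7 are not bridges since each lies on that cycle.
But removing 7—8 disconnects 7 from 8; removing 4—9 disconnects 4 from 9; removing 7—5 disconnects 7 from 5; removing 4—1 disconnects 4 from 1 — these are bridges.
That makes 4 bridges.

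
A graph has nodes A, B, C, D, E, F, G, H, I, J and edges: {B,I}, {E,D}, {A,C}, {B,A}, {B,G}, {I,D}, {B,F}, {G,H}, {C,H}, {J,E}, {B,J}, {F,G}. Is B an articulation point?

Yes

Deleting B raises the number of components from 1 to 2, so B is a cut vertex.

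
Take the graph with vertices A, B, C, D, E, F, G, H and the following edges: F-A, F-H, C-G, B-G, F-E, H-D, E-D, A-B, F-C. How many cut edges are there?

0

The edges on the cycle F-A-B-G-C-F are not bridges since each lies on that cycle.
Every edge lies on some cycle, so there are no bridges.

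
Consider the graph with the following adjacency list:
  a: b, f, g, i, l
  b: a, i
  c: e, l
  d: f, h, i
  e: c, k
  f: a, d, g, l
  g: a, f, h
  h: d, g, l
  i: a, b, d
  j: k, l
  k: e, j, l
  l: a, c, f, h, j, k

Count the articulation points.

Removing l increases the component count from 1 to 2, so l is a cut vertex.
By contrast removing i leaves 1 component; it is not a cut vertex. No other vertex is a cut vertex either.

1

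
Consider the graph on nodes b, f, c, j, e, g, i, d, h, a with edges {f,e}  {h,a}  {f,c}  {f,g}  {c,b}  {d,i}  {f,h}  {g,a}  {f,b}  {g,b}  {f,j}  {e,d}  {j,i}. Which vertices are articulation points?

Removing f increases the component count from 1 to 2, so f is a cut vertex.
By contrast removing b leaves 1 component; it is not a cut vertex. No other vertex is a cut vertex either.

f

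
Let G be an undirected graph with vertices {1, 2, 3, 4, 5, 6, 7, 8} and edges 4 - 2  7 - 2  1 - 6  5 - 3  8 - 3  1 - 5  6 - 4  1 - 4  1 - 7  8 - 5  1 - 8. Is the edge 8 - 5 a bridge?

After removing 8 - 5, the path 8-1-5 still connects them, so the edge is not a bridge.

No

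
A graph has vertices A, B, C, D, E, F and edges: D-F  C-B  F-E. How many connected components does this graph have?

A is isolated — a component by itself.
Starting from B we can reach B, C. That is one component of size 2.
Starting from D we can reach D, E, F. That is one component of size 3.
Total: 3 components.

3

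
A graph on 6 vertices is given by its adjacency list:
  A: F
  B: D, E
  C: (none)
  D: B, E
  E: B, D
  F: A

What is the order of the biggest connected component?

3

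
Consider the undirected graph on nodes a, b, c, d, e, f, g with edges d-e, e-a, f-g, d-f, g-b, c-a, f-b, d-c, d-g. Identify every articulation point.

d

Removing d increases the component count from 1 to 2, so d is a cut vertex.
By contrast removing c leaves 1 component; it is not a cut vertex. No other vertex is a cut vertex either.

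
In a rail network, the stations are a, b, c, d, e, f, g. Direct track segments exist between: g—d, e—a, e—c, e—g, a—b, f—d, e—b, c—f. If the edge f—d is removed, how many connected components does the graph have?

1

f and d are still connected via f-c-e-g-d, so the component count stays at 1.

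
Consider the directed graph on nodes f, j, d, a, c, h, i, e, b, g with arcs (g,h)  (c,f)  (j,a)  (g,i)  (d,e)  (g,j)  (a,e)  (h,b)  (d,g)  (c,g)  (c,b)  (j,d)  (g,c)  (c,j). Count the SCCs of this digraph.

7

{c, d, g, j} are all mutually reachable — one SCC of size 4.
{a} is an SCC by itself.
{e} is an SCC by itself.
{b} is an SCC by itself.
{i} is an SCC by itself.
(and 2 more singleton SCCs)
That gives 7 strongly connected components.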